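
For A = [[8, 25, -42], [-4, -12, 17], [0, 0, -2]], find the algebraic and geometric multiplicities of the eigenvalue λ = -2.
algebraic multiplicity 3, geometric multiplicity 1

The characteristic polynomial is (x + 2)^3, so the factor x + 2 appears with exponent 3: the algebraic multiplicity is 3.

rank(A + 2I) = 2, so the eigenspace has dimension 3 - 2 = 1: the geometric multiplicity is 1.

Since 1 < 3, A is not diagonalizable.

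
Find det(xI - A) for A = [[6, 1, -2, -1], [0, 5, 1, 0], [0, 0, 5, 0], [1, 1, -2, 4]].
xI - A = [[x - 6, -1, 2, 1], [0, x - 5, -1, 0], [0, 0, x - 5, 0], [-1, -1, 2, x - 4]].

Expanding det(xI - A) along the first row:
det(xI - A) = + (x - 6)·det([[x - 5, -1, 0], [0, x - 5, 0], [-1, 2, x - 4]]) - (-1)·det([[0, -1, 0], [0, x - 5, 0], [-1, 2, x - 4]]) + (2)·det([[0, x - 5, 0], [0, 0, 0], [-1, -1, x - 4]]) - (1)·det([[0, x - 5, -1], [0, 0, x - 5], [-1, -1, 2]]).

Evaluating gives χ_A(x) = x^4 - 20x^3 + 150x^2 - 500x + 625 = (x - 5)^4.

χ_A(x) = (x - 5)^4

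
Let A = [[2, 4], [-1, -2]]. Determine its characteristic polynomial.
xI - A = [[x - 2, -4], [1, x + 2]].

Expanding det(xI - A) along the first row:
det(xI - A) = + (x - 2)·det([[x + 2]]) - (-4)·det([[1]]).

Evaluating gives χ_A(x) = x^2.

χ_A(x) = x^2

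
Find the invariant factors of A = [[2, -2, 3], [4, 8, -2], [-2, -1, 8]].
The Jordan structure of A has elementary divisors (x - 6)^3. Arranging the block sizes at each eigenvalue in decreasing order and taking row products gives the invariant factors.

Invariant factors (smallest first, each dividing the next): (x - 6)^3.

Check: the last factor (x - 6)^3 is the minimal polynomial, and the product (x - 6)^3 is the characteristic polynomial.

(x - 6)^3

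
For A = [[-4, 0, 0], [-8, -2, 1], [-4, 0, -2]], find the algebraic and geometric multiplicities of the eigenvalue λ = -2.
algebraic multiplicity 2, geometric multiplicity 1

The characteristic polynomial is (x + 2)^2(x + 4), so the factor x + 2 appears with exponent 2: the algebraic multiplicity is 2.

rank(A + 2I) = 2, so the eigenspace has dimension 3 - 2 = 1: the geometric multiplicity is 1.

Since 1 < 2, A is not diagonalizable.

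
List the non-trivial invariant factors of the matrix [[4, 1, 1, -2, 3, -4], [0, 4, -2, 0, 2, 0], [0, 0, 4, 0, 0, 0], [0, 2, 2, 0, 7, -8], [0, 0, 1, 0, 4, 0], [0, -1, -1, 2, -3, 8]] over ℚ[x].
x - 4, (x - 4)^2, (x - 4)^3

The Jordan structure of A has elementary divisors (x - 4)^3, (x - 4)^2, (x - 4). Arranging the block sizes at each eigenvalue in decreasing order and taking row products gives the invariant factors.

Invariant factors (smallest first, each dividing the next): x - 4, (x - 4)^2, (x - 4)^3.

Check: the last factor (x - 4)^3 is the minimal polynomial, and the product (x - 4)^6 is the characteristic polynomial.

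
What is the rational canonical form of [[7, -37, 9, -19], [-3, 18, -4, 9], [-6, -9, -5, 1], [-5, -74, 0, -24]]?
R = [[0, 0, 0, -4], [1, 0, 0, 3], [0, 1, 0, 1], [0, 0, 1, -4]]

The invariant factors of A (the non-unit diagonal entries of the Smith normal form of xI - A over ℚ[x]) are (x + 4)(x^3 - x + 1), each dividing the next. The characteristic polynomial is their product, (x + 4)(x^3 - x + 1).

The rational canonical form is the block-diagonal matrix of companion matrices C(f_i):
R = [[0, 0, 0, -4], [1, 0, 0, 3], [0, 1, 0, 1], [0, 0, 1, -4]].

Note the characteristic polynomial does not split into linear factors over ℚ, so A has no Jordan form over ℚ; the rational canonical form exists over any field.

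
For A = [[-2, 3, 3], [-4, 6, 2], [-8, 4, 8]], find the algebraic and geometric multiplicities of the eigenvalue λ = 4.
The characteristic polynomial is (x - 4)^3, so the factor x - 4 appears with exponent 3: the algebraic multiplicity is 3.

rank(A - 4I) = 1, so the eigenspace has dimension 3 - 1 = 2: the geometric multiplicity is 2.

Since 2 < 3, A is not diagonalizable.

algebraic multiplicity 3, geometric multiplicity 2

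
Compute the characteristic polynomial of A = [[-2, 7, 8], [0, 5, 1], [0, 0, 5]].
χ_A(x) = (x - 5)^2(x + 2)

xI - A = [[x + 2, -7, -8], [0, x - 5, -1], [0, 0, x - 5]].

Expanding det(xI - A) along the first row:
det(xI - A) = + (x + 2)·det([[x - 5, -1], [0, x - 5]]) - (-7)·det([[0, -1], [0, x - 5]]) + (-8)·det([[0, x - 5], [0, 0]]).

Evaluating gives χ_A(x) = x^3 - 8x^2 + 5x + 50 = (x - 5)^2(x + 2).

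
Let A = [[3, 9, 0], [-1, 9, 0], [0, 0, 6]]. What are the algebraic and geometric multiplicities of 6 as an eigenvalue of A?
algebraic multiplicity 3, geometric multiplicity 2

The characteristic polynomial is (x - 6)^3, so the factor x - 6 appears with exponent 3: the algebraic multiplicity is 3.

rank(A - 6I) = 1, so the eigenspace has dimension 3 - 1 = 2: the geometric multiplicity is 2.

Since 2 < 3, A is not diagonalizable.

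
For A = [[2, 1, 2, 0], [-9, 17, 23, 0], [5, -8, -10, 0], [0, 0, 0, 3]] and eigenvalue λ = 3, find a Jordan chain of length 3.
v_1 = [[-1, -1, 0, 0]]^T, v_2 = [[0, -5, 3, 0]]^T, v_3 = [[1, -1, 1, 0]]^T

We seek v_1 ∈ ker((A - 3I)^3) \ ker((A - 3I)^2), then set v_{i+1} = (A - 3I) v_i.

One such chain is v_1 = [[-1, -1, 0, 0]]^T, v_2 = [[0, -5, 3, 0]]^T, v_3 = [[1, -1, 1, 0]]^T. Check: (A - 3I) v_3 = [[0, 0, 0, 0]]^T = 0.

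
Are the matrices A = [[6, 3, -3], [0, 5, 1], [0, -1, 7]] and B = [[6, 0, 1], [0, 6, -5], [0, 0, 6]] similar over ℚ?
Yes.

Two matrices over a field are similar if and only if they have the same invariant factors.

Both A and B have characteristic polynomial (x - 6)^3 and minimal polynomial (x - 6)^2. Computing further, both have invariant factors x - 6, (x - 6)^2. Hence A and B are similar.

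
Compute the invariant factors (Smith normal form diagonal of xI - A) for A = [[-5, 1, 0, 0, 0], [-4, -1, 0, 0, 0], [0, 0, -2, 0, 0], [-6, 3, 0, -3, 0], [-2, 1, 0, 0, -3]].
x + 3, x + 3, (x + 2)(x + 3)^2

The Jordan structure of A has elementary divisors (x + 3)^2, (x + 3), (x + 3), (x + 2). Arranging the block sizes at each eigenvalue in decreasing order and taking row products gives the invariant factors.

Invariant factors (smallest first, each dividing the next): x + 3, x + 3, (x + 2)(x + 3)^2.

Check: the last factor (x + 2)(x + 3)^2 is the minimal polynomial, and the product (x + 2)(x + 3)^4 is the characteristic polynomial.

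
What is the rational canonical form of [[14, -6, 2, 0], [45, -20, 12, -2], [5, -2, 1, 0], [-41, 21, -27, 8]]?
R = [[0, 0, 0, 0], [1, 0, 0, 0], [0, 1, 0, 0], [0, 0, 1, 3]]

The invariant factors of A (the non-unit diagonal entries of the Smith normal form of xI - A over ℚ[x]) are x^3(x - 3), each dividing the next. The characteristic polynomial is their product, x^3(x - 3).

The rational canonical form is the block-diagonal matrix of companion matrices C(f_i):
R = [[0, 0, 0, 0], [1, 0, 0, 0], [0, 1, 0, 0], [0, 0, 1, 3]].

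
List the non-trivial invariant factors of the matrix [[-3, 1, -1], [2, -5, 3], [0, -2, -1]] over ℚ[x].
(x + 3)^3

The Jordan structure of A has elementary divisors (x + 3)^3. Arranging the block sizes at each eigenvalue in decreasing order and taking row products gives the invariant factors.

Invariant factors (smallest first, each dividing the next): (x + 3)^3.

Check: the last factor (x + 3)^3 is the minimal polynomial, and the product (x + 3)^3 is the characteristic polynomial.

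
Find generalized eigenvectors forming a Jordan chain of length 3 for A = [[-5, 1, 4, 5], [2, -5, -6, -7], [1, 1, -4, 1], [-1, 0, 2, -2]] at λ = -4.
We seek v_1 ∈ ker((A + 4I)^3) \ ker((A + 4I)^2), then set v_{i+1} = (A + 4I) v_i.

One such chain is v_1 = [[1, 1, 1, -1]]^T, v_2 = [[-1, 2, 1, -1]]^T, v_3 = [[2, -3, 0, 1]]^T. Check: (A + 4I) v_3 = [[0, 0, 0, 0]]^T = 0.

v_1 = [[1, 1, 1, -1]]^T, v_2 = [[-1, 2, 1, -1]]^T, v_3 = [[2, -3, 0, 1]]^T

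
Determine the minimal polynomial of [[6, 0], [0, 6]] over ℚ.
m_A(x) = x - 6

The characteristic polynomial factors as (x - 6)^2. The minimal polynomial is ∏(x - λ)^{k_λ} where k_λ is the size of the largest Jordan block at λ.

For λ = 6: rank(A - 6I) = 0, and the largest Jordan block has size 1 (the smallest k with rank((A - 6I)^k) = rank((A - 6I)^(k+1))).

So m_A(x) = x - 6.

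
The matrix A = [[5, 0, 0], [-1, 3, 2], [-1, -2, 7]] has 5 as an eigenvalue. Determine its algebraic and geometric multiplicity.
algebraic multiplicity 3, geometric multiplicity 2

The characteristic polynomial is (x - 5)^3, so the factor x - 5 appears with exponent 3: the algebraic multiplicity is 3.

rank(A - 5I) = 1, so the eigenspace has dimension 3 - 1 = 2: the geometric multiplicity is 2.

Since 2 < 3, A is not diagonalizable.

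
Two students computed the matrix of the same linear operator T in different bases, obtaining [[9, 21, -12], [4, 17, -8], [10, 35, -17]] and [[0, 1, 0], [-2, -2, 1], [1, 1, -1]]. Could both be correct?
trace(A) = 9 but trace(B) = -3. The trace is a similarity invariant, so A and B are not similar.

No.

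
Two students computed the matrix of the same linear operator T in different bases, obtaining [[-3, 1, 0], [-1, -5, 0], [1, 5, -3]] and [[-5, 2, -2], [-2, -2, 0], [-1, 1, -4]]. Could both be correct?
Two matrices over a field are similar if and only if they have the same invariant factors.

Both A and B have characteristic polynomial (x + 3)(x + 4)^2 and minimal polynomial (x + 3)(x + 4)^2. Computing further, both have invariant factors (x + 3)(x + 4)^2. Hence A and B are similar.

Yes.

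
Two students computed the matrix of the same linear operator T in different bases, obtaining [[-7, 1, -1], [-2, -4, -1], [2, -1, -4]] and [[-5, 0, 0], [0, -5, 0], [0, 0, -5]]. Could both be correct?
Both have characteristic polynomial (x + 5)^3, but the minimal polynomial of A is (x + 5)^2 while the minimal polynomial of B is x + 5. The minimal polynomial is a similarity invariant, so A and B are not similar.

No.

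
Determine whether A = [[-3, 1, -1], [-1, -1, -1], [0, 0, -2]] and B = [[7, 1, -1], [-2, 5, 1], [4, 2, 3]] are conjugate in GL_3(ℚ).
trace(A) = -6 but trace(B) = 15. The trace is a similarity invariant, so A and B are not similar.

No.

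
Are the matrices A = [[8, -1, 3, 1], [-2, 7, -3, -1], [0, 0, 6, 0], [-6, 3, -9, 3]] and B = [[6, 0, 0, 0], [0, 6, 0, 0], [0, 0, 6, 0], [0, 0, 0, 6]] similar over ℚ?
No.

Both have characteristic polynomial (x - 6)^4, but the minimal polynomial of A is (x - 6)^2 while the minimal polynomial of B is x - 6. The minimal polynomial is a similarity invariant, so A and B are not similar.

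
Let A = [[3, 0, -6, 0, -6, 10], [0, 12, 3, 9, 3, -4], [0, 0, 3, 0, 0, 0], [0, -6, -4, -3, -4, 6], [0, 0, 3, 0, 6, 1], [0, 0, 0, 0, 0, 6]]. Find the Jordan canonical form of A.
J = [[3, 0, 0, 0, 0, 0], [0, 3, 0, 0, 0, 0], [0, 0, 3, 0, 0, 0], [0, 0, 0, 6, 1, 0], [0, 0, 0, 0, 6, 1], [0, 0, 0, 0, 0, 6]]

The characteristic polynomial is det(xI - A) = (x - 6)^3(x - 3)^3, so the eigenvalues are 3 (algebraic multiplicity 3), 6 (algebraic multiplicity 3).

For λ = 3: rank(A - 3I) = 3. The eigenspace has dimension 6 - 3 = 3, so there are 3 Jordan blocks; the rank sequence gives block sizes [1, 1, 1].

For λ = 6: rank(A - 6I) = 5, rank((A - 6I)^2) = 4, rank((A - 6I)^3) = 3. The eigenspace has dimension 6 - 5 = 1, so there is 1 Jordan block; the rank sequence gives block sizes [3].

Assembling the blocks gives the Jordan form J above.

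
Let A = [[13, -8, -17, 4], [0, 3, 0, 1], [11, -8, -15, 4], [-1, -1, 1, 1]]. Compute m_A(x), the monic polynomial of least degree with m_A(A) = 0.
The characteristic polynomial factors as (x - 2)^3(x + 4). The minimal polynomial is ∏(x - λ)^{k_λ} where k_λ is the size of the largest Jordan block at λ.

For λ = -4: rank(A + 4I) = 3, and the largest Jordan block has size 1 (the smallest k with rank((A + 4I)^k) = rank((A + 4I)^(k+1))).
For λ = 2: rank(A - 2I) = 3, and the largest Jordan block has size 3 (the smallest k with rank((A - 2I)^k) = rank((A - 2I)^(k+1))).

So m_A(x) = (x - 2)^3(x + 4).

m_A(x) = (x - 2)^3(x + 4)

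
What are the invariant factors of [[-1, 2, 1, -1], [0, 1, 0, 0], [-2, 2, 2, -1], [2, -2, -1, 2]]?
x - 1, x - 1, (x - 1)^2

The Jordan structure of A has elementary divisors (x - 1)^2, (x - 1), (x - 1). Arranging the block sizes at each eigenvalue in decreasing order and taking row products gives the invariant factors.

Invariant factors (smallest first, each dividing the next): x - 1, x - 1, (x - 1)^2.

Check: the last factor (x - 1)^2 is the minimal polynomial, and the product (x - 1)^4 is the characteristic polynomial.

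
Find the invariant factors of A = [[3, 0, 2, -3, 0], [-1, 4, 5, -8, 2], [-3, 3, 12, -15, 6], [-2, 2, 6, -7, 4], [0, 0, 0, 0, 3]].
x - 3, (x - 3)^2, (x - 3)^2

The Jordan structure of A has elementary divisors (x - 3)^2, (x - 3)^2, (x - 3). Arranging the block sizes at each eigenvalue in decreasing order and taking row products gives the invariant factors.

Invariant factors (smallest first, each dividing the next): x - 3, (x - 3)^2, (x - 3)^2.

Check: the last factor (x - 3)^2 is the minimal polynomial, and the product (x - 3)^5 is the characteristic polynomial.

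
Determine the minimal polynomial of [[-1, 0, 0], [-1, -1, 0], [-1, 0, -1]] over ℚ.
m_A(x) = (x + 1)^2

The characteristic polynomial factors as (x + 1)^3. The minimal polynomial is ∏(x - λ)^{k_λ} where k_λ is the size of the largest Jordan block at λ.

For λ = -1: rank(A + I) = 1, and the largest Jordan block has size 2 (the smallest k with rank((A + I)^k) = rank((A + I)^(k+1))).

So m_A(x) = (x + 1)^2.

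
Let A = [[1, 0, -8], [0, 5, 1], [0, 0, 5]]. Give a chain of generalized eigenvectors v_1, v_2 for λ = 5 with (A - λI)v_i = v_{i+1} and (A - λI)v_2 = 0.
v_1 = [[-2, -3, 1]]^T, v_2 = [[0, 1, 0]]^T

We seek v_1 ∈ ker((A - 5I)^2) \ ker(A - 5I), then set v_{i+1} = (A - 5I) v_i.

One such chain is v_1 = [[-2, -3, 1]]^T, v_2 = [[0, 1, 0]]^T. Check: (A - 5I) v_2 = [[0, 0, 0]]^T = 0.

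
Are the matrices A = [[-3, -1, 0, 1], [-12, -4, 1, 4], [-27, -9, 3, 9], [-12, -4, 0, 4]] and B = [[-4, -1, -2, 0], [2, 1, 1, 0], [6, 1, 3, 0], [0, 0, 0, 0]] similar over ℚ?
Yes.

Two matrices over a field are similar if and only if they have the same invariant factors.

Both A and B have characteristic polynomial x^4 and minimal polynomial x^3. Computing further, both have invariant factors x, x^3. Hence A and B are similar.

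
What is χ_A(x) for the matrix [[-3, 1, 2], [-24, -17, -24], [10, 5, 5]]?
xI - A = [[x + 3, -1, -2], [24, x + 17, 24], [-10, -5, x - 5]].

Expanding det(xI - A) along the first row:
det(xI - A) = + (x + 3)·det([[x + 17, 24], [-5, x - 5]]) - (-1)·det([[24, 24], [-10, x - 5]]) + (-2)·det([[24, x + 17], [-10, -5]]).

Evaluating gives χ_A(x) = x^3 + 15x^2 + 75x + 125 = (x + 5)^3.

χ_A(x) = (x + 5)^3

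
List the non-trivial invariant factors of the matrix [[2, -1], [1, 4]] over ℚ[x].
(x - 3)^2

The Jordan structure of A has elementary divisors (x - 3)^2. Arranging the block sizes at each eigenvalue in decreasing order and taking row products gives the invariant factors.

Invariant factors (smallest first, each dividing the next): (x - 3)^2.

Check: the last factor (x - 3)^2 is the minimal polynomial, and the product (x - 3)^2 is the characteristic polynomial.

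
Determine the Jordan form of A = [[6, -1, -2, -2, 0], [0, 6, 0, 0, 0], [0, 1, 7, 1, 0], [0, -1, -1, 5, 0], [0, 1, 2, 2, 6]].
The characteristic polynomial is det(xI - A) = (x - 6)^5, so the eigenvalues are 6 (algebraic multiplicity 5).

For λ = 6: rank(A - 6I) = 2, rank((A - 6I)^2) = 0. The eigenspace has dimension 5 - 2 = 3, so there are 3 Jordan blocks; the rank sequence gives block sizes [2, 2, 1].

Assembling the blocks gives the Jordan form J above.

J = [[6, 1, 0, 0, 0], [0, 6, 0, 0, 0], [0, 0, 6, 1, 0], [0, 0, 0, 6, 0], [0, 0, 0, 0, 6]]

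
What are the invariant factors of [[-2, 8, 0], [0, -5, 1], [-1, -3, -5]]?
(x + 4)^3

The Jordan structure of A has elementary divisors (x + 4)^3. Arranging the block sizes at each eigenvalue in decreasing order and taking row products gives the invariant factors.

Invariant factors (smallest first, each dividing the next): (x + 4)^3.

Check: the last factor (x + 4)^3 is the minimal polynomial, and the product (x + 4)^3 is the characteristic polynomial.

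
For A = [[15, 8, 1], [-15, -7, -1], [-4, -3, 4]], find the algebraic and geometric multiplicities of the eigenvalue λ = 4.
algebraic multiplicity 3, geometric multiplicity 1

The characteristic polynomial is (x - 4)^3, so the factor x - 4 appears with exponent 3: the algebraic multiplicity is 3.

rank(A - 4I) = 2, so the eigenspace has dimension 3 - 2 = 1: the geometric multiplicity is 1.

Since 1 < 3, A is not diagonalizable.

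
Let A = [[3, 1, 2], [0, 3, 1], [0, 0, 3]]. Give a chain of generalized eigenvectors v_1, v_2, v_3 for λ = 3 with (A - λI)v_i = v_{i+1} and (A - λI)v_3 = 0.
v_1 = [[1, 0, 1]]^T, v_2 = [[2, 1, 0]]^T, v_3 = [[1, 0, 0]]^T

We seek v_1 ∈ ker((A - 3I)^3) \ ker((A - 3I)^2), then set v_{i+1} = (A - 3I) v_i.

One such chain is v_1 = [[1, 0, 1]]^T, v_2 = [[2, 1, 0]]^T, v_3 = [[1, 0, 0]]^T. Check: (A - 3I) v_3 = [[0, 0, 0]]^T = 0.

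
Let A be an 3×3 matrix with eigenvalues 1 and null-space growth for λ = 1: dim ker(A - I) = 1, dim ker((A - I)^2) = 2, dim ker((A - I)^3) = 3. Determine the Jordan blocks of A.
Jordan blocks: (1, 3)

λ = 1: successive nullity increments [1, 1, 1] count blocks of size ≥ k; block sizes are [3].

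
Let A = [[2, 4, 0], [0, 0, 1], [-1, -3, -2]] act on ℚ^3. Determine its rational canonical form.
R = [[0, 0, 2], [1, 0, 1], [0, 1, 0]]

The invariant factors of A (the non-unit diagonal entries of the Smith normal form of xI - A over ℚ[x]) are x^3 - x - 2, each dividing the next. The characteristic polynomial is their product, x^3 - x - 2.

The rational canonical form is the block-diagonal matrix of companion matrices C(f_i):
R = [[0, 0, 2], [1, 0, 1], [0, 1, 0]].

Note the characteristic polynomial does not split into linear factors over ℚ, so A has no Jordan form over ℚ; the rational canonical form exists over any field.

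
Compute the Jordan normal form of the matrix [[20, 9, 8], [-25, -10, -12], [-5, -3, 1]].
J = [[3, 1, 0], [0, 3, 0], [0, 0, 5]]

The characteristic polynomial is det(xI - A) = (x - 5)(x - 3)^2, so the eigenvalues are 3 (algebraic multiplicity 2), 5 (algebraic multiplicity 1).

For λ = 3: rank(A - 3I) = 2, rank((A - 3I)^2) = 1. The eigenspace has dimension 3 - 2 = 1, so there is 1 Jordan block; the rank sequence gives block sizes [2].

For λ = 5: algebraic multiplicity 1 gives one 1×1 block.

Assembling the blocks gives the Jordan form J above.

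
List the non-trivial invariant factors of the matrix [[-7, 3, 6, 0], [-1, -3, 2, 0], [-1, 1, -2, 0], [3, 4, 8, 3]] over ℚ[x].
x + 4, (x - 3)(x + 4)^2

The Jordan structure of A has elementary divisors (x + 4)^2, (x + 4), (x - 3). Arranging the block sizes at each eigenvalue in decreasing order and taking row products gives the invariant factors.

Invariant factors (smallest first, each dividing the next): x + 4, (x - 3)(x + 4)^2.

Check: the last factor (x - 3)(x + 4)^2 is the minimal polynomial, and the product (x - 3)(x + 4)^3 is the characteristic polynomial.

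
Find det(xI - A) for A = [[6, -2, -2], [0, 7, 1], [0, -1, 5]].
χ_A(x) = (x - 6)^3

xI - A = [[x - 6, 2, 2], [0, x - 7, -1], [0, 1, x - 5]].

Expanding det(xI - A) along the first row:
det(xI - A) = + (x - 6)·det([[x - 7, -1], [1, x - 5]]) - (2)·det([[0, -1], [0, x - 5]]) + (2)·det([[0, x - 7], [0, 1]]).

Evaluating gives χ_A(x) = x^3 - 18x^2 + 108x - 216 = (x - 6)^3.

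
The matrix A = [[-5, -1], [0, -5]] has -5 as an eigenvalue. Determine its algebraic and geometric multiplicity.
The characteristic polynomial is (x + 5)^2, so the factor x + 5 appears with exponent 2: the algebraic multiplicity is 2.

rank(A + 5I) = 1, so the eigenspace has dimension 2 - 1 = 1: the geometric multiplicity is 1.

Since 1 < 2, A is not diagonalizable.

algebraic multiplicity 2, geometric multiplicity 1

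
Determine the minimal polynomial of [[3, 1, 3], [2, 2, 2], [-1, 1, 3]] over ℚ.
The characteristic polynomial factors as (x - 4)(x - 2)^2. The minimal polynomial is ∏(x - λ)^{k_λ} where k_λ is the size of the largest Jordan block at λ.

For λ = 2: rank(A - 2I) = 2, and the largest Jordan block has size 2 (the smallest k with rank((A - 2I)^k) = rank((A - 2I)^(k+1))).
For λ = 4: rank(A - 4I) = 2, and the largest Jordan block has size 1 (the smallest k with rank((A - 4I)^k) = rank((A - 4I)^(k+1))).

So m_A(x) = (x - 4)(x - 2)^2.

m_A(x) = (x - 4)(x - 2)^2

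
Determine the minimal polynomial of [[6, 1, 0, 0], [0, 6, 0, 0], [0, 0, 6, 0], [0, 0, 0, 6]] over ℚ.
The characteristic polynomial factors as (x - 6)^4. The minimal polynomial is ∏(x - λ)^{k_λ} where k_λ is the size of the largest Jordan block at λ.

For λ = 6: rank(A - 6I) = 1, and the largest Jordan block has size 2 (the smallest k with rank((A - 6I)^k) = rank((A - 6I)^(k+1))).

So m_A(x) = (x - 6)^2.

m_A(x) = (x - 6)^2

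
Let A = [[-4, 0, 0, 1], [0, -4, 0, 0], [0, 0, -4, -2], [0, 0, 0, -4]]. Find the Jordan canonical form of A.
The characteristic polynomial is det(xI - A) = (x + 4)^4, so the eigenvalues are -4 (algebraic multiplicity 4).

For λ = -4: rank(A + 4I) = 1, rank((A + 4I)^2) = 0. The eigenspace has dimension 4 - 1 = 3, so there are 3 Jordan blocks; the rank sequence gives block sizes [2, 1, 1].

Assembling the blocks gives the Jordan form J above.

J = [[-4, 1, 0, 0], [0, -4, 0, 0], [0, 0, -4, 0], [0, 0, 0, -4]]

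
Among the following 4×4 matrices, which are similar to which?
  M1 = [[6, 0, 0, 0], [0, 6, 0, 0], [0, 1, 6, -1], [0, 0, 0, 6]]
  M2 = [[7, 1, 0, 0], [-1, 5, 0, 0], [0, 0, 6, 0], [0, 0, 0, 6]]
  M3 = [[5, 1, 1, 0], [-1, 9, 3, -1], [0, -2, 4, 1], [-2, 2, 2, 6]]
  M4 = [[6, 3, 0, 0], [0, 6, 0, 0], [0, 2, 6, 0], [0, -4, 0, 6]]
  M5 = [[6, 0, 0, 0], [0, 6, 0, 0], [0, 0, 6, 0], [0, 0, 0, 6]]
3 classes: {M1, M2, M4}, {M3}, {M5}

Characteristic polynomials: χ_{M1} = (x - 6)^4, χ_{M2} = (x - 6)^4, χ_{M3} = (x - 6)^4, χ_{M4} = (x - 6)^4, χ_{M5} = (x - 6)^4.

{M1, M2, M4}: invariant factors x - 6, x - 6, (x - 6)^2.

{M3}: invariant factors (x - 6)^2, (x - 6)^2.

{M5}: invariant factors x - 6, x - 6, x - 6, x - 6.

Matrices are similar if and only if their invariant-factor lists agree; the partition into similarity classes is {M1, M2, M4}, {M3}, {M5}.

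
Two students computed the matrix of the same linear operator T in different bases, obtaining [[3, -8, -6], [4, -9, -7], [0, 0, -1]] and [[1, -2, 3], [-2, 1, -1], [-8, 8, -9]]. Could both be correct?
Two matrices over a field are similar if and only if they have the same invariant factors.

Both A and B have characteristic polynomial (x + 1)^2(x + 5) and minimal polynomial (x + 1)^2(x + 5). Computing further, both have invariant factors (x + 1)^2(x + 5). Hence A and B are similar.

Yes.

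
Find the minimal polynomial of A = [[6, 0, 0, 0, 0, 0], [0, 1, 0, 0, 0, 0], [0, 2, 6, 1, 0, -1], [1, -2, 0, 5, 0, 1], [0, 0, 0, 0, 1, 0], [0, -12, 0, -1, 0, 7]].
m_A(x) = (x - 6)^3(x - 1)

The characteristic polynomial factors as (x - 6)^4(x - 1)^2. The minimal polynomial is ∏(x - λ)^{k_λ} where k_λ is the size of the largest Jordan block at λ.

For λ = 1: rank(A - I) = 4, and the largest Jordan block has size 1 (the smallest k with rank((A - I)^k) = rank((A - I)^(k+1))).
For λ = 6: rank(A - 6I) = 4, and the largest Jordan block has size 3 (the smallest k with rank((A - 6I)^k) = rank((A - 6I)^(k+1))).

So m_A(x) = (x - 6)^3(x - 1).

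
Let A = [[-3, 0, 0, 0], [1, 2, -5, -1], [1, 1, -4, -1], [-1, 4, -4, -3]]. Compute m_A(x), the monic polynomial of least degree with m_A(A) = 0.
The characteristic polynomial factors as (x - 1)(x + 3)^3. The minimal polynomial is ∏(x - λ)^{k_λ} where k_λ is the size of the largest Jordan block at λ.

For λ = -3: rank(A + 3I) = 3, and the largest Jordan block has size 3 (the smallest k with rank((A + 3I)^k) = rank((A + 3I)^(k+1))).
For λ = 1: rank(A - I) = 3, and the largest Jordan block has size 1 (the smallest k with rank((A - I)^k) = rank((A - I)^(k+1))).

So m_A(x) = (x - 1)(x + 3)^3.

m_A(x) = (x - 1)(x + 3)^3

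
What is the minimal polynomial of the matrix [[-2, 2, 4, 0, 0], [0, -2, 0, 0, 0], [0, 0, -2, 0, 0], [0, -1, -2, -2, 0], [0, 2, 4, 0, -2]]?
m_A(x) = (x + 2)^2

The characteristic polynomial factors as (x + 2)^5. The minimal polynomial is ∏(x - λ)^{k_λ} where k_λ is the size of the largest Jordan block at λ.

For λ = -2: rank(A + 2I) = 1, and the largest Jordan block has size 2 (the smallest k with rank((A + 2I)^k) = rank((A + 2I)^(k+1))).

So m_A(x) = (x + 2)^2.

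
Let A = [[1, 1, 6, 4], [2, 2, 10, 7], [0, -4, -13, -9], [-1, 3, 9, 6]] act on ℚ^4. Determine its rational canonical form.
The invariant factors of A (the non-unit diagonal entries of the Smith normal form of xI - A over ℚ[x]) are x(x + 1)^2(x + 2), each dividing the next. The characteristic polynomial is their product, x(x + 1)^2(x + 2).

The rational canonical form is the block-diagonal matrix of companion matrices C(f_i):
R = [[0, 0, 0, 0], [1, 0, 0, -2], [0, 1, 0, -5], [0, 0, 1, -4]].

R = [[0, 0, 0, 0], [1, 0, 0, -2], [0, 1, 0, -5], [0, 0, 1, -4]]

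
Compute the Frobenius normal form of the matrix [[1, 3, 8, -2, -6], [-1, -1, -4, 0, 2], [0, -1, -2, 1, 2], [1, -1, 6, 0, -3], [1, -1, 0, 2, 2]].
R = [[0, 0, 0, 0, 0], [0, 0, 0, 0, 0], [0, 1, 0, 0, -2], [0, 0, 1, 0, -4], [0, 0, 0, 1, 0]]

The invariant factors of A (the non-unit diagonal entries of the Smith normal form of xI - A over ℚ[x]) are x, x(x^3 + 4x + 2), each dividing the next. The characteristic polynomial is their product, x^2(x^3 + 4x + 2).

The rational canonical form is the block-diagonal matrix of companion matrices C(f_i):
R = [[0, 0, 0, 0, 0], [0, 0, 0, 0, 0], [0, 1, 0, 0, -2], [0, 0, 1, 0, -4], [0, 0, 0, 1, 0]].

Note the characteristic polynomial does not split into linear factors over ℚ, so A has no Jordan form over ℚ; the rational canonical form exists over any field.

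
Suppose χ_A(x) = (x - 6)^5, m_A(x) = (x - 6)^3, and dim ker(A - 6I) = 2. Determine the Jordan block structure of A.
λ = 6: algebraic multiplicity 5 (exponent in χ_A), largest block size 3 (exponent in m_A), 2 blocks (geometric multiplicity). These force block sizes [3, 2].

Jordan blocks: (6, 3), (6, 2)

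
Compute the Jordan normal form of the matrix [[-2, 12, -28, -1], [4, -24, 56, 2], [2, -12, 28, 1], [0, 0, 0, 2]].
J = [[0, 0, 0, 0], [0, 0, 0, 0], [0, 0, 2, 1], [0, 0, 0, 2]]

The characteristic polynomial is det(xI - A) = x^2(x - 2)^2, so the eigenvalues are 0 (algebraic multiplicity 2), 2 (algebraic multiplicity 2).

For λ = 0: rank(A) = 2. The eigenspace has dimension 4 - 2 = 2, so there are 2 Jordan blocks; the rank sequence gives block sizes [1, 1].

For λ = 2: rank(A - 2I) = 3, rank((A - 2I)^2) = 2. The eigenspace has dimension 4 - 3 = 1, so there is 1 Jordan block; the rank sequence gives block sizes [2].

Assembling the blocks gives the Jordan form J above.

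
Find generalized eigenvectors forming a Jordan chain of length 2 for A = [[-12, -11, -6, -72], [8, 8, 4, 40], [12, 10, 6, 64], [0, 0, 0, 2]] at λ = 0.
We seek v_1 ∈ ker(A^2) \ ker(A), then set v_{i+1} = A v_i.

One such chain is v_1 = [[-1, 1, 0, 0]]^T, v_2 = [[1, 0, -2, 0]]^T. Check: A v_2 = [[0, 0, 0, 0]]^T = 0.

v_1 = [[-1, 1, 0, 0]]^T, v_2 = [[1, 0, -2, 0]]^T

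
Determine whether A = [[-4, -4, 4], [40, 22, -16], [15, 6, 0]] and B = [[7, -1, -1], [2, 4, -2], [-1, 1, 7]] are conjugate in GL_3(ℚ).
Two matrices over a field are similar if and only if they have the same invariant factors.

Both A and B have characteristic polynomial (x - 6)^3 and minimal polynomial (x - 6)^2. Computing further, both have invariant factors x - 6, (x - 6)^2. Hence A and B are similar.

Yes.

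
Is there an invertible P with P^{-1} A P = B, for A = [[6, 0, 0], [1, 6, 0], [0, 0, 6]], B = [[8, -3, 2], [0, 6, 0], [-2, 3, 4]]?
Yes.

Two matrices over a field are similar if and only if they have the same invariant factors.

Both A and B have characteristic polynomial (x - 6)^3 and minimal polynomial (x - 6)^2. Computing further, both have invariant factors x - 6, (x - 6)^2. Hence A and B are similar.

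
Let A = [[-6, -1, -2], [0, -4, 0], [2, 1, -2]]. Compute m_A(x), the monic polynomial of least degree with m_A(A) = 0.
m_A(x) = (x + 4)^2

The characteristic polynomial factors as (x + 4)^3. The minimal polynomial is ∏(x - λ)^{k_λ} where k_λ is the size of the largest Jordan block at λ.

For λ = -4: rank(A + 4I) = 1, and the largest Jordan block has size 2 (the smallest k with rank((A + 4I)^k) = rank((A + 4I)^(k+1))).

So m_A(x) = (x + 4)^2.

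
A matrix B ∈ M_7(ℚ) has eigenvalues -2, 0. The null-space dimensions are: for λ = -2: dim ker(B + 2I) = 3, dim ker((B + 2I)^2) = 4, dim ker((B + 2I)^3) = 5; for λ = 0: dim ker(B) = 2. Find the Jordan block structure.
λ = -2: successive nullity increments [3, 1, 1] count blocks of size ≥ k; block sizes are [3, 1, 1].
λ = 0: successive nullity increments [2] count blocks of size ≥ k; block sizes are [1, 1].

Jordan blocks: (-2, 3), (-2, 1), (-2, 1), (0, 1), (0, 1)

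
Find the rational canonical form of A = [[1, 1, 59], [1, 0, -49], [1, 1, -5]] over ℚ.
R = [[0, 0, 64], [1, 0, 16], [0, 1, -4]]

The invariant factors of A (the non-unit diagonal entries of the Smith normal form of xI - A over ℚ[x]) are (x - 4)(x + 4)^2, each dividing the next. The characteristic polynomial is their product, (x - 4)(x + 4)^2.

The rational canonical form is the block-diagonal matrix of companion matrices C(f_i):
R = [[0, 0, 64], [1, 0, 16], [0, 1, -4]].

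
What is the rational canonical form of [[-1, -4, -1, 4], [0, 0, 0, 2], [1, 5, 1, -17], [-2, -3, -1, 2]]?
R = [[0, 0, 0, 2], [1, 0, 0, -7], [0, 1, 0, 3], [0, 0, 1, 2]]

The invariant factors of A (the non-unit diagonal entries of the Smith normal form of xI - A over ℚ[x]) are (x - 2)(x^3 - 3x + 1), each dividing the next. The characteristic polynomial is their product, (x - 2)(x^3 - 3x + 1).

The rational canonical form is the block-diagonal matrix of companion matrices C(f_i):
R = [[0, 0, 0, 2], [1, 0, 0, -7], [0, 1, 0, 3], [0, 0, 1, 2]].

Note the characteristic polynomial does not split into linear factors over ℚ, so A has no Jordan form over ℚ; the rational canonical form exists over any field.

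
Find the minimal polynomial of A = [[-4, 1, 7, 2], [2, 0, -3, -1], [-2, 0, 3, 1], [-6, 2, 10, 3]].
The characteristic polynomial factors as x^2(x - 1)^2. The minimal polynomial is ∏(x - λ)^{k_λ} where k_λ is the size of the largest Jordan block at λ.

For λ = 0: rank(A) = 3, and the largest Jordan block has size 2 (the smallest k with rank(A^k) = rank(A^(k+1))).
For λ = 1: rank(A - I) = 3, and the largest Jordan block has size 2 (the smallest k with rank((A - I)^k) = rank((A - I)^(k+1))).

So m_A(x) = x^2(x - 1)^2.

m_A(x) = x^2(x - 1)^2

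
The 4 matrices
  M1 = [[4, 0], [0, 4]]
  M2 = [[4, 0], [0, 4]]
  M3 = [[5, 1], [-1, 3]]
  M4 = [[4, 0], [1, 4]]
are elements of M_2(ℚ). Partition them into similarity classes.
2 classes: {M1, M2}, {M3, M4}

Characteristic polynomials: χ_{M1} = (x - 4)^2, χ_{M2} = (x - 4)^2, χ_{M3} = (x - 4)^2, χ_{M4} = (x - 4)^2.

{M1, M2}: invariant factors x - 4, x - 4.

{M3, M4}: invariant factors (x - 4)^2.

Matrices are similar if and only if their invariant-factor lists agree; the partition into similarity classes is {M1, M2}, {M3, M4}.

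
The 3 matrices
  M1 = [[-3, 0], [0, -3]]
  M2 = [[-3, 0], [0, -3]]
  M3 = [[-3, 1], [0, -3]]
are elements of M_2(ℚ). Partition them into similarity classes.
Characteristic polynomials: χ_{M1} = (x + 3)^2, χ_{M2} = (x + 3)^2, χ_{M3} = (x + 3)^2.

{M1, M2}: invariant factors x + 3, x + 3.

{M3}: invariant factors (x + 3)^2.

Matrices are similar if and only if their invariant-factor lists agree; the partition into similarity classes is {M1, M2}, {M3}.

2 classes: {M1, M2}, {M3}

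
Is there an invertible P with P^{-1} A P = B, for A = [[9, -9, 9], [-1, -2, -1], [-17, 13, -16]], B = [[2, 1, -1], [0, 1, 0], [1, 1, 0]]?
trace(A) = -9 but trace(B) = 3. The trace is a similarity invariant, so A and B are not similar.

No.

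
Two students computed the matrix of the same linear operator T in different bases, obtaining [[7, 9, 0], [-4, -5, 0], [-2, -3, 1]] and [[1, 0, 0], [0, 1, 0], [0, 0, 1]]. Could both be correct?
No.

Both have characteristic polynomial (x - 1)^3, but the minimal polynomial of A is (x - 1)^2 while the minimal polynomial of B is x - 1. The minimal polynomial is a similarity invariant, so A and B are not similar.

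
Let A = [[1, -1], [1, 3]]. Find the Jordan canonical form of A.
J = [[2, 1], [0, 2]]

The characteristic polynomial is det(xI - A) = (x - 2)^2, so the eigenvalues are 2 (algebraic multiplicity 2).

For λ = 2: rank(A - 2I) = 1, rank((A - 2I)^2) = 0. The eigenspace has dimension 2 - 1 = 1, so there is 1 Jordan block; the rank sequence gives block sizes [2].

Assembling the blocks gives the Jordan form J above.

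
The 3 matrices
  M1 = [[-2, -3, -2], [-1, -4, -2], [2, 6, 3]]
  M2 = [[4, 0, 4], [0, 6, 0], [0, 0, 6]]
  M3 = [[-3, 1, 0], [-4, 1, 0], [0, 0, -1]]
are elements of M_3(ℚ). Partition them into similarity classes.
2 classes: {M1, M3}, {M2}

Characteristic polynomials: χ_{M1} = (x + 1)^3, χ_{M2} = (x - 6)^2(x - 4), χ_{M3} = (x + 1)^3.

{M1, M3}: invariant factors x + 1, (x + 1)^2.

{M2}: invariant factors x - 6, (x - 6)(x - 4).

Matrices are similar if and only if their invariant-factor lists agree; the partition into similarity classes is {M1, M3}, {M2}.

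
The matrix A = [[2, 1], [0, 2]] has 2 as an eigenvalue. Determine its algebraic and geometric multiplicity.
algebraic multiplicity 2, geometric multiplicity 1

The characteristic polynomial is (x - 2)^2, so the factor x - 2 appears with exponent 2: the algebraic multiplicity is 2.

rank(A - 2I) = 1, so the eigenspace has dimension 2 - 1 = 1: the geometric multiplicity is 1.

Since 1 < 2, A is not diagonalizable.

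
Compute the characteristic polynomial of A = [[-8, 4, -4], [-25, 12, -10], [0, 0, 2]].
xI - A = [[x + 8, -4, 4], [25, x - 12, 10], [0, 0, x - 2]].

Expanding det(xI - A) along the first row:
det(xI - A) = + (x + 8)·det([[x - 12, 10], [0, x - 2]]) - (-4)·det([[25, 10], [0, x - 2]]) + (4)·det([[25, x - 12], [0, 0]]).

Evaluating gives χ_A(x) = x^3 - 6x^2 + 12x - 8 = (x - 2)^3.

χ_A(x) = (x - 2)^3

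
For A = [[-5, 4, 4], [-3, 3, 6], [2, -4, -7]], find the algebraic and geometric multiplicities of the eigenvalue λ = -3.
algebraic multiplicity 3, geometric multiplicity 2

The characteristic polynomial is (x + 3)^3, so the factor x + 3 appears with exponent 3: the algebraic multiplicity is 3.

rank(A + 3I) = 1, so the eigenspace has dimension 3 - 1 = 2: the geometric multiplicity is 2.

Since 2 < 3, A is not diagonalizable.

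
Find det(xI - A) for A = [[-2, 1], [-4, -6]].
χ_A(x) = (x + 4)^2

xI - A = [[x + 2, -1], [4, x + 6]].

Expanding det(xI - A) along the first row:
det(xI - A) = + (x + 2)·det([[x + 6]]) - (-1)·det([[4]]).

Evaluating gives χ_A(x) = x^2 + 8x + 16 = (x + 4)^2.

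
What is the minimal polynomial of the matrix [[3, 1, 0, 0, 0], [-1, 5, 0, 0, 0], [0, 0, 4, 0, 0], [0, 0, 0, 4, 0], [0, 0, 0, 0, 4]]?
The characteristic polynomial factors as (x - 4)^5. The minimal polynomial is ∏(x - λ)^{k_λ} where k_λ is the size of the largest Jordan block at λ.

For λ = 4: rank(A - 4I) = 1, and the largest Jordan block has size 2 (the smallest k with rank((A - 4I)^k) = rank((A - 4I)^(k+1))).

So m_A(x) = (x - 4)^2.

m_A(x) = (x - 4)^2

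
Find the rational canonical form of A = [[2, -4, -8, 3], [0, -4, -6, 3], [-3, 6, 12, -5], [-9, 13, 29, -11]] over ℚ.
The invariant factors of A (the non-unit diagonal entries of the Smith normal form of xI - A over ℚ[x]) are (x + 1)(x^3 + 3x - 2), each dividing the next. The characteristic polynomial is their product, (x + 1)(x^3 + 3x - 2).

The rational canonical form is the block-diagonal matrix of companion matrices C(f_i):
R = [[0, 0, 0, 2], [1, 0, 0, -1], [0, 1, 0, -3], [0, 0, 1, -1]].

Note the characteristic polynomial does not split into linear factors over ℚ, so A has no Jordan form over ℚ; the rational canonical form exists over any field.

R = [[0, 0, 0, 2], [1, 0, 0, -1], [0, 1, 0, -3], [0, 0, 1, -1]]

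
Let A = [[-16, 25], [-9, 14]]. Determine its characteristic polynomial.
χ_A(x) = (x + 1)^2

xI - A = [[x + 16, -25], [9, x - 14]].

Expanding det(xI - A) along the first row:
det(xI - A) = + (x + 16)·det([[x - 14]]) - (-25)·det([[9]]).

Evaluating gives χ_A(x) = x^2 + 2x + 1 = (x + 1)^2.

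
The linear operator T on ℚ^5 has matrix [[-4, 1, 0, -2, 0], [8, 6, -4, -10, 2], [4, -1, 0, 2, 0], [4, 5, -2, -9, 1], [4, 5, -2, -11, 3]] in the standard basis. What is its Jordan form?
J = [[-4, 1, 0, 0, 0], [0, -4, 0, 0, 0], [0, 0, 0, 0, 0], [0, 0, 0, 2, 1], [0, 0, 0, 0, 2]]

The characteristic polynomial is det(xI - A) = x(x - 2)^2(x + 4)^2, so the eigenvalues are -4 (algebraic multiplicity 2), 0 (algebraic multiplicity 1), 2 (algebraic multiplicity 2).

For λ = -4: rank(A + 4I) = 4, rank((A + 4I)^2) = 3. The eigenspace has dimension 5 - 4 = 1, so there is 1 Jordan block; the rank sequence gives block sizes [2].

For λ = 0: algebraic multiplicity 1 gives one 1×1 block.

For λ = 2: rank(A - 2I) = 4, rank((A - 2I)^2) = 3. The eigenspace has dimension 5 - 4 = 1, so there is 1 Jordan block; the rank sequence gives block sizes [2].

Assembling the blocks gives the Jordan form J above.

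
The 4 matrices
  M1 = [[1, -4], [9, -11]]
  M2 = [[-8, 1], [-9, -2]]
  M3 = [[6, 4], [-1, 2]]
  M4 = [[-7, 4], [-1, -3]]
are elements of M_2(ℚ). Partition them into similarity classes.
2 classes: {M1, M2, M4}, {M3}

Characteristic polynomials: χ_{M1} = (x + 5)^2, χ_{M2} = (x + 5)^2, χ_{M3} = (x - 4)^2, χ_{M4} = (x + 5)^2.

{M1, M2, M4}: invariant factors (x + 5)^2.

{M3}: invariant factors (x - 4)^2.

Matrices are similar if and only if their invariant-factor lists agree; the partition into similarity classes is {M1, M2, M4}, {M3}.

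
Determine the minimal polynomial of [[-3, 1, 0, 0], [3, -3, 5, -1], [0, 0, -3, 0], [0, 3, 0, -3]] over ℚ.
m_A(x) = (x + 3)^3

The characteristic polynomial factors as (x + 3)^4. The minimal polynomial is ∏(x - λ)^{k_λ} where k_λ is the size of the largest Jordan block at λ.

For λ = -3: rank(A + 3I) = 2, and the largest Jordan block has size 3 (the smallest k with rank((A + 3I)^k) = rank((A + 3I)^(k+1))).

So m_A(x) = (x + 3)^3.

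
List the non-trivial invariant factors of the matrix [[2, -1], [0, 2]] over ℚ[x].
(x - 2)^2

The Jordan structure of A has elementary divisors (x - 2)^2. Arranging the block sizes at each eigenvalue in decreasing order and taking row products gives the invariant factors.

Invariant factors (smallest first, each dividing the next): (x - 2)^2.

Check: the last factor (x - 2)^2 is the minimal polynomial, and the product (x - 2)^2 is the characteristic polynomial.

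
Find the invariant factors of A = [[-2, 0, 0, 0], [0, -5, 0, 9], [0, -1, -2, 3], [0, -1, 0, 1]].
x + 2, x + 2, (x + 2)^2

The Jordan structure of A has elementary divisors (x + 2)^2, (x + 2), (x + 2). Arranging the block sizes at each eigenvalue in decreasing order and taking row products gives the invariant factors.

Invariant factors (smallest first, each dividing the next): x + 2, x + 2, (x + 2)^2.

Check: the last factor (x + 2)^2 is the minimal polynomial, and the product (x + 2)^4 is the characteristic polynomial.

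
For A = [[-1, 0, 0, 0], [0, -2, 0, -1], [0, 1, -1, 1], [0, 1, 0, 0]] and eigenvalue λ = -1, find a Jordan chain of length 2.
v_1 = [[0, 2, -3, -1]]^T, v_2 = [[0, -1, 1, 1]]^T

We seek v_1 ∈ ker((A + I)^2) \ ker(A + I), then set v_{i+1} = (A + I) v_i.

One such chain is v_1 = [[0, 2, -3, -1]]^T, v_2 = [[0, -1, 1, 1]]^T. Check: (A + I) v_2 = [[0, 0, 0, 0]]^T = 0.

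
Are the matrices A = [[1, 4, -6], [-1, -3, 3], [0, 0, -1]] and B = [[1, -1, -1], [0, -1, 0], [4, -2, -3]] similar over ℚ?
Yes.

Two matrices over a field are similar if and only if they have the same invariant factors.

Both A and B have characteristic polynomial (x + 1)^3 and minimal polynomial (x + 1)^2. Computing further, both have invariant factors x + 1, (x + 1)^2. Hence A and B are similar.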